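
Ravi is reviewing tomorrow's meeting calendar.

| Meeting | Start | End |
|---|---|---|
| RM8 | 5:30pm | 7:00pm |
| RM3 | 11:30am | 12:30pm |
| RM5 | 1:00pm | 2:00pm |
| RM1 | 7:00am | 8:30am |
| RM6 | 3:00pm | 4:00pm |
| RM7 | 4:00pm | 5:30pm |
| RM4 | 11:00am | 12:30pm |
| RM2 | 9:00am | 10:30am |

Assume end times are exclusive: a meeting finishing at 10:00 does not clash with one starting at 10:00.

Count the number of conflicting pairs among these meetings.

1

Sorted by start: RM1, RM2, RM4, RM3, RM5, RM6, RM7, RM8.
RM2 starts after RM1 ends — done with RM1.
RM4 starts after RM2 ends — done with RM2.
RM3 starts before RM4 ends → RM4 and RM3 overlap.
RM5 starts after RM4 ends — done with RM4.
RM5 starts after RM3 ends — done with RM3.
RM6 starts after RM5 ends — done with RM5.
RM7 starts exactly when RM6 ends (back-to-back, no overlap) — done with RM6.
RM8 starts exactly when RM7 ends (back-to-back, no overlap).
Overlapping pairs: RM3 & RM4 — 1 in total.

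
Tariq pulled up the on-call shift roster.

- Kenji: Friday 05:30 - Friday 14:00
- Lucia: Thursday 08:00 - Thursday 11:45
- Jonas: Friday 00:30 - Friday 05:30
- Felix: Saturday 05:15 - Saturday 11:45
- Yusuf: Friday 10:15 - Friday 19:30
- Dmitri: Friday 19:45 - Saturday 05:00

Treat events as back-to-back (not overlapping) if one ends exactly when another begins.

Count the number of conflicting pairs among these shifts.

Two intervals overlap when each starts before the other ends.
Sorted by start: Lucia, Jonas, Kenji, Yusuf, Dmitri, Felix.
Jonas starts after Lucia ends; Lucia is clear from here.
Kenji starts exactly when Jonas ends (back-to-back, no overlap); Jonas is clear from here.
Yusuf starts before Kenji ends → Kenji and Yusuf overlap.
Dmitri starts after Kenji ends; Kenji is clear from here.
Dmitri starts after Yusuf ends; Yusuf is clear from here.
Felix starts after Dmitri ends.
Overlapping pairs: Kenji & Yusuf — 1 in total.

1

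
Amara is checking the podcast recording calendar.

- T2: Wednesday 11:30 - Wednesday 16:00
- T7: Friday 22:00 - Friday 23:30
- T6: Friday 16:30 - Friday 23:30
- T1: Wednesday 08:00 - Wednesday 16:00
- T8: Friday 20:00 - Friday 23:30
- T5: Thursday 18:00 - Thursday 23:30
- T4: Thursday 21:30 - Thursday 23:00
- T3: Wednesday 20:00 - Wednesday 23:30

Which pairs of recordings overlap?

Sorted by start: T1, T2, T3, T5, T4, T6, T8, T7.
T2 starts before T1 ends → T1 and T2 overlap.
T3 starts after T1 ends, so T1 has no further overlaps.
T3 starts after T2 ends, so T2 has no further overlaps.
T5 starts after T3 ends, so T3 has no further overlaps.
T4 starts before T5 ends → T5 and T4 overlap.
T6 starts after T5 ends, so T5 has no further overlaps.
T6 starts after T4 ends, so T4 has no further overlaps.
T8 starts before T6 ends → T6 and T8 overlap.
T7 starts before T6 ends → T6 and T7 overlap.
T7 starts before T8 ends → T8 and T7 overlap.

T1 & T2, T4 & T5, T6 & T7, T6 & T8, T7 & T8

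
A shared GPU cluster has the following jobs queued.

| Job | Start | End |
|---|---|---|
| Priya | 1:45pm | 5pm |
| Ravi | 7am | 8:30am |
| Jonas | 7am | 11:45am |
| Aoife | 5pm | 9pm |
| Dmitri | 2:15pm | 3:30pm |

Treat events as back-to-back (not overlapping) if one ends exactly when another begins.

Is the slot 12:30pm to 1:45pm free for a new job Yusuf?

Yes — the slot is free

Jonas: ends 11:45am at or before Yusuf starts 12:30pm → clear.
Ravi: ends 8:30am at or before Yusuf starts 12:30pm → clear.
Priya: starts 1:45pm at or after Yusuf ends 1:45pm → clear.
Dmitri: starts 2:15pm at or after Yusuf ends 1:45pm → clear.
Aoife: starts 5pm at or after Yusuf ends 1:45pm → clear.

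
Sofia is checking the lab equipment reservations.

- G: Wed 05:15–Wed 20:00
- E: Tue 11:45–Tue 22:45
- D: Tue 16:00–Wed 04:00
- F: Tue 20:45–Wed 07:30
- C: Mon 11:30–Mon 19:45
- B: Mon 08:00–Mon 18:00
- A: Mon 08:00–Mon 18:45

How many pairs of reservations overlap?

Two intervals overlap when each starts before the other ends.
Sorted by start: A, B, C, E, D, F, G.
B starts before A ends → A and B overlap.
C starts before A ends → A and C overlap.
E starts after A ends, so A has no further overlaps.
C starts before B ends → B and C overlap.
E starts after B ends, so B has no further overlaps.
E starts after C ends, so C has no further overlaps.
D starts before E ends → E and D overlap.
F starts before E ends → E and F overlap.
G starts after E ends.
F starts before D ends → D and F overlap.
G starts after D ends.
G starts before F ends → F and G overlap.
Overlapping pairs: A & B, A & C, B & C, D & E, D & F, E & F, F & G — 7 in total.

7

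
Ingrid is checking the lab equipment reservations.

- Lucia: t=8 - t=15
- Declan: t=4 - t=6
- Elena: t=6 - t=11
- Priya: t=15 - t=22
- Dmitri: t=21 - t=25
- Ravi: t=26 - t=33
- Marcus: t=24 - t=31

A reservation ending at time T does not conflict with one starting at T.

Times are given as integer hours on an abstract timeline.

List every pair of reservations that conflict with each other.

Sorted by start: Declan, Elena, Lucia, Priya, Dmitri, Marcus, Ravi.
Elena starts exactly when Declan ends (back-to-back, no overlap); Declan is clear from here.
Lucia starts before Elena ends → Elena and Lucia overlap.
Priya starts after Elena ends; Elena is clear from here.
Priya starts exactly when Lucia ends (back-to-back, no overlap); Lucia is clear from here.
Dmitri starts before Priya ends → Priya and Dmitri overlap.
Marcus starts after Priya ends; Priya is clear from here.
Marcus starts before Dmitri ends → Dmitri and Marcus overlap.
Ravi starts after Dmitri ends.
Ravi starts before Marcus ends → Marcus and Ravi overlap.

Dmitri & Marcus, Dmitri & Priya, Elena & Lucia, Marcus & Ravi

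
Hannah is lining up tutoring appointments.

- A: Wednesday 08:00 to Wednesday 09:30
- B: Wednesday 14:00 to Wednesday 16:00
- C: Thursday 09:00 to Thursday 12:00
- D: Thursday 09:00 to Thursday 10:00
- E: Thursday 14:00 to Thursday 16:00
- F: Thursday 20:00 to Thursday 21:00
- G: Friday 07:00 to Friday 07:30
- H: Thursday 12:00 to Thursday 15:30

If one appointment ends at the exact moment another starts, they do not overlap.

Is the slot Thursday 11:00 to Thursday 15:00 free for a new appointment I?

No — it overlaps C, E, H

A: ends Wednesday 09:30 at or before I starts Thursday 11:00 → clear.
B: ends Wednesday 16:00 at or before I starts Thursday 11:00 → clear.
C: starts Thursday 09:00 before I ends Thursday 15:00, and ends Thursday 12:00 after I starts Thursday 11:00 → overlap.
D: ends Thursday 10:00 at or before I starts Thursday 11:00 → clear.
H: starts Thursday 12:00 before I ends Thursday 15:00, and ends Thursday 15:30 after I starts Thursday 11:00 → overlap.
E: starts Thursday 14:00 before I ends Thursday 15:00, and ends Thursday 16:00 after I starts Thursday 11:00 → overlap.
F: starts Thursday 20:00 at or after I ends Thursday 15:00 → clear.
G: starts Friday 07:00 at or after I ends Thursday 15:00 → clear.
I overlaps C, E, H.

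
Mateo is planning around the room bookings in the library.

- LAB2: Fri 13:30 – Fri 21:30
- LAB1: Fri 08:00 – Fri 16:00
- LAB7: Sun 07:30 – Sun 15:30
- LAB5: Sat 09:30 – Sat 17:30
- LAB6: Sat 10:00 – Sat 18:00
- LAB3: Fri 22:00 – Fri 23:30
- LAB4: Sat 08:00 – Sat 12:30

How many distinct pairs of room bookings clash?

4

Sorted by start: LAB1, LAB2, LAB3, LAB4, LAB5, LAB6, LAB7.
LAB2 starts before LAB1 ends → LAB1 and LAB2 overlap.
LAB3 starts after LAB1 ends — done with LAB1.
LAB3 starts after LAB2 ends — done with LAB2.
LAB4 starts after LAB3 ends — done with LAB3.
LAB5 starts before LAB4 ends → LAB4 and LAB5 overlap.
LAB6 starts before LAB4 ends → LAB4 and LAB6 overlap.
LAB7 starts after LAB4 ends.
LAB6 starts before LAB5 ends → LAB5 and LAB6 overlap.
LAB7 starts after LAB5 ends.
LAB7 starts after LAB6 ends.
Overlapping pairs: LAB1 & LAB2, LAB4 & LAB5, LAB4 & LAB6, LAB5 & LAB6 — 4 in total.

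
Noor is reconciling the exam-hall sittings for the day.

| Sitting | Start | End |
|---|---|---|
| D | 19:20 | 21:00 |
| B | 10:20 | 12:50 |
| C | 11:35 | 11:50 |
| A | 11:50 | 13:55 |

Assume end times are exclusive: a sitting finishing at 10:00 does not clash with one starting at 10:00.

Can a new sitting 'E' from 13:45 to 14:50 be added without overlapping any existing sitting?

B: ends 12:50 at or before E starts 13:45 → clear.
C: ends 11:50 at or before E starts 13:45 → clear.
A: starts 11:50 before E ends 14:50, and ends 13:55 after E starts 13:45 → overlap.
D: starts 19:20 at or after E ends 14:50 → clear.
E overlaps A.

No — it overlaps A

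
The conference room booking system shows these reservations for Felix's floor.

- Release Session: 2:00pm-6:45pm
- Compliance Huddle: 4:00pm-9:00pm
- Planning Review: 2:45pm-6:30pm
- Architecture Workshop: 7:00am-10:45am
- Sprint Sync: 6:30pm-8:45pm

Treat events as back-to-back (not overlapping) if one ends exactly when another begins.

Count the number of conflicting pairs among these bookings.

5

Check each pair: they overlap iff neither finishes before the other starts.
Sorted by start: Architecture Workshop, Release Session, Planning Review, Compliance Huddle, Sprint Sync.
Release Session starts after Architecture Workshop ends; Architecture Workshop is clear from here.
Planning Review starts before Release Session ends → Release Session and Planning Review overlap.
Compliance Huddle starts before Release Session ends → Release Session and Compliance Huddle overlap.
Sprint Sync starts before Release Session ends → Release Session and Sprint Sync overlap.
Compliance Huddle starts before Planning Review ends → Planning Review and Compliance Huddle overlap.
Sprint Sync starts exactly when Planning Review ends (back-to-back, no overlap).
Sprint Sync starts before Compliance Huddle ends → Compliance Huddle and Sprint Sync overlap.
Overlapping pairs: Compliance Huddle & Planning Review, Compliance Huddle & Release Session, Compliance Huddle & Sprint Sync, Planning Review & Release Session, Release Session & Sprint Sync — 5 in total.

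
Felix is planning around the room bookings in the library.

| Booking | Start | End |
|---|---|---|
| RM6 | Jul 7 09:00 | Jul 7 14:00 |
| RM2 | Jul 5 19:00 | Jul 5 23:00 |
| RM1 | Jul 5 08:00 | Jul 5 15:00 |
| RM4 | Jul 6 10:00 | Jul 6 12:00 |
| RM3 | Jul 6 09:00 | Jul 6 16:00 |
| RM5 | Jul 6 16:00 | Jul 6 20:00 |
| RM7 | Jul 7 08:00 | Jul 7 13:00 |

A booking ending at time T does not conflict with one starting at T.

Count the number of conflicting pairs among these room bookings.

2

Sorted by start: RM1, RM2, RM3, RM4, RM5, RM7, RM6.
RM2 starts after RM1 ends — done with RM1.
RM3 starts after RM2 ends — done with RM2.
RM4 starts before RM3 ends → RM3 and RM4 overlap.
RM5 starts exactly when RM3 ends (back-to-back, no overlap) — done with RM3.
RM5 starts after RM4 ends — done with RM4.
RM7 starts after RM5 ends — done with RM5.
RM6 starts before RM7 ends → RM7 and RM6 overlap.
Overlapping pairs: RM3 & RM4, RM6 & RM7 — 2 in total.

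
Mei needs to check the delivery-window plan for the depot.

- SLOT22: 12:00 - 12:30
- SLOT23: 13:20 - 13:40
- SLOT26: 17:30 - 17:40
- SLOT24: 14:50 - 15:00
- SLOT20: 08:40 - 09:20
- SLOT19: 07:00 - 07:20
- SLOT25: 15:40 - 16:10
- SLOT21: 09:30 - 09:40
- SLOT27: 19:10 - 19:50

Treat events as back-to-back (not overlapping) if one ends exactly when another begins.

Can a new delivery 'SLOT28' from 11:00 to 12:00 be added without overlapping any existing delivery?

SLOT19: ends 07:20 at or before SLOT28 starts 11:00 → clear.
SLOT20: ends 09:20 at or before SLOT28 starts 11:00 → clear.
SLOT21: ends 09:40 at or before SLOT28 starts 11:00 → clear.
SLOT22: starts 12:00 at or after SLOT28 ends 12:00 → clear.
SLOT23: starts 13:20 at or after SLOT28 ends 12:00 → clear.
SLOT24: starts 14:50 at or after SLOT28 ends 12:00 → clear.
SLOT25: starts 15:40 at or after SLOT28 ends 12:00 → clear.
SLOT26: starts 17:30 at or after SLOT28 ends 12:00 → clear.
SLOT27: starts 19:10 at or after SLOT28 ends 12:00 → clear.

Yes — the slot is free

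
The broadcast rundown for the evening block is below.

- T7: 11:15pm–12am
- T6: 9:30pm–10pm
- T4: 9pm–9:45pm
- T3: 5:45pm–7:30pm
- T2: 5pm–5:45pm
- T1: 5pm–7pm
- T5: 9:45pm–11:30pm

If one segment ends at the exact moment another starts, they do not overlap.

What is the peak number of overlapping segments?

Sweep the timeline, counting +1 at each start and −1 at each end (ends before starts at a tie):
5pm start T1 → 1
5pm start T2 → 2
5:45pm end T2 → 1
5:45pm start T3 → 2
7pm end T1 → 1
7:30pm end T3 → 0
9pm start T4 → 1
9:30pm start T6 → 2
9:45pm end T4 → 1
9:45pm start T5 → 2
10pm end T6 → 1
11:15pm start T7 → 2
11:30pm end T5 → 1
12am end T7 → 0
Peak is 2, at 5pm (T1, T2).

2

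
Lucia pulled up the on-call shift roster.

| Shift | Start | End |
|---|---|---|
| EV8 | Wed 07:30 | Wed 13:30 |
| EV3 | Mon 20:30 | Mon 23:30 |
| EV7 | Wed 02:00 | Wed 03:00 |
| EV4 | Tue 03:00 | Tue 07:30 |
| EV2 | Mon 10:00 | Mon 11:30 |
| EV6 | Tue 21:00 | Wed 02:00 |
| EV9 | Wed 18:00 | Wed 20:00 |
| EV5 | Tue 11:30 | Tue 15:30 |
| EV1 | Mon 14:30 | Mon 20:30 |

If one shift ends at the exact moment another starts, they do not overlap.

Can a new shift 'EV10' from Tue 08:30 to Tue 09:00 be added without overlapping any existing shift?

Yes — the slot is free

EV2: ends Mon 11:30 at or before EV10 starts Tue 08:30 → clear.
EV1: ends Mon 20:30 at or before EV10 starts Tue 08:30 → clear.
EV3: ends Mon 23:30 at or before EV10 starts Tue 08:30 → clear.
EV4: ends Tue 07:30 at or before EV10 starts Tue 08:30 → clear.
EV5: starts Tue 11:30 at or after EV10 ends Tue 09:00 → clear.
EV6: starts Tue 21:00 at or after EV10 ends Tue 09:00 → clear.
EV7: starts Wed 02:00 at or after EV10 ends Tue 09:00 → clear.
EV8: starts Wed 07:30 at or after EV10 ends Tue 09:00 → clear.
EV9: starts Wed 18:00 at or after EV10 ends Tue 09:00 → clear.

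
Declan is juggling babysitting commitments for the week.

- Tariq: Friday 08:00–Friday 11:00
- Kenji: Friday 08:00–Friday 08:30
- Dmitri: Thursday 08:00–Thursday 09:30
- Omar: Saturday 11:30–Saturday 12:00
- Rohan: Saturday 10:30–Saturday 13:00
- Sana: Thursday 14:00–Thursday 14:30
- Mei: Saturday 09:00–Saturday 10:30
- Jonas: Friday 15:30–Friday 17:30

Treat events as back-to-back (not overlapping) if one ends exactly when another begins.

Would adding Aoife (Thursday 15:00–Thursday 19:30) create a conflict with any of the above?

No — it doesn't clash with anything

Dmitri: ends Thursday 09:30 at or before Aoife starts Thursday 15:00 → clear.
Sana: ends Thursday 14:30 at or before Aoife starts Thursday 15:00 → clear.
Kenji: starts Friday 08:00 at or after Aoife ends Thursday 19:30 → clear.
Tariq: starts Friday 08:00 at or after Aoife ends Thursday 19:30 → clear.
Jonas: starts Friday 15:30 at or after Aoife ends Thursday 19:30 → clear.
Mei: starts Saturday 09:00 at or after Aoife ends Thursday 19:30 → clear.
Rohan: starts Saturday 10:30 at or after Aoife ends Thursday 19:30 → clear.
Omar: starts Saturday 11:30 at or after Aoife ends Thursday 19:30 → clear.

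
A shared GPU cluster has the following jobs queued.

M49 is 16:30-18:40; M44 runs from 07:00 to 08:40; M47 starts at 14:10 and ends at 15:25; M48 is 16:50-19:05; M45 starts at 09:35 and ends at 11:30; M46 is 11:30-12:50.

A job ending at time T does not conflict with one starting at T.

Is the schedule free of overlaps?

No

Sorted by start: M44, M45, M46, M47, M49, M48.
M45 starts after M44 ends; M44 is clear from here.
M46 starts exactly when M45 ends (back-to-back, no overlap); M45 is clear from here.
M47 starts after M46 ends; M46 is clear from here.
M49 starts after M47 ends; M47 is clear from here.
M48 starts before M49 ends → M49 and M48 overlap.
That's a conflict, so the schedule is not conflict-free.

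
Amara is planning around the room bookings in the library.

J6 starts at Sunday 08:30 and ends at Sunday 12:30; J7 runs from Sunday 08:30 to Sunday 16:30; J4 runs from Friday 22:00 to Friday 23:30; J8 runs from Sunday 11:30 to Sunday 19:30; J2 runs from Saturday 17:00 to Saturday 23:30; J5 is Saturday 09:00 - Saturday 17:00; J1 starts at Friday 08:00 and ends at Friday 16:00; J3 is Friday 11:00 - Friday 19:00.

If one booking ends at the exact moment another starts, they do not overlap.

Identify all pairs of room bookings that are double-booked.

J1 & J3, J6 & J7, J6 & J8, J7 & J8

Check each pair: they overlap iff neither finishes before the other starts.
Sorted by start: J1, J3, J4, J5, J2, J6, J7, J8.
J3 starts before J1 ends → J1 and J3 overlap.
J4 starts after J1 ends, so J1 has no further overlaps.
J4 starts after J3 ends, so J3 has no further overlaps.
J5 starts after J4 ends, so J4 has no further overlaps.
J2 starts exactly when J5 ends (back-to-back, no overlap), so J5 has no further overlaps.
J6 starts after J2 ends, so J2 has no further overlaps.
J7 starts before J6 ends → J6 and J7 overlap.
J8 starts before J6 ends → J6 and J8 overlap.
J8 starts before J7 ends → J7 and J8 overlap.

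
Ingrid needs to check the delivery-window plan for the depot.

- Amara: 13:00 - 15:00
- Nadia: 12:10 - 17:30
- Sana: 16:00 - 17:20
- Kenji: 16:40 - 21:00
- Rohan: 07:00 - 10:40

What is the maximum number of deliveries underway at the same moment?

3

Walk through starts and ends in time order (an end at T is processed before a start at T):
07:00 start Rohan → 1
10:40 end Rohan → 0
12:10 start Nadia → 1
13:00 start Amara → 2
15:00 end Amara → 1
16:00 start Sana → 2
16:40 start Kenji → 3
17:20 end Sana → 2
17:30 end Nadia → 1
21:00 end Kenji → 0
Peak is 3, at 16:40 (Kenji, Nadia, Sana).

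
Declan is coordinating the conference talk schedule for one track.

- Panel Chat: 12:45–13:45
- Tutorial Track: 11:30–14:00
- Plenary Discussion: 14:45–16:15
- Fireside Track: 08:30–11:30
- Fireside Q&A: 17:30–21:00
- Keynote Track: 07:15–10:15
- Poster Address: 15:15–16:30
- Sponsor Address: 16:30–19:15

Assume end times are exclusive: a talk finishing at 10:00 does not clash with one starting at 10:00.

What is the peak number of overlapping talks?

Sweep the timeline, counting +1 at each start and −1 at each end (ends before starts at a tie):
07:15 start Keynote Track → 1
08:30 start Fireside Track → 2
10:15 end Keynote Track → 1
11:30 end Fireside Track → 0
11:30 start Tutorial Track → 1
12:45 start Panel Chat → 2
13:45 end Panel Chat → 1
14:00 end Tutorial Track → 0
14:45 start Plenary Discussion → 1
15:15 start Poster Address → 2
16:15 end Plenary Discussion → 1
16:30 end Poster Address → 0
16:30 start Sponsor Address → 1
17:30 start Fireside Q&A → 2
19:15 end Sponsor Address → 1
21:00 end Fireside Q&A → 0
Peak is 2, at 08:30 (Fireside Track, Keynote Track).

2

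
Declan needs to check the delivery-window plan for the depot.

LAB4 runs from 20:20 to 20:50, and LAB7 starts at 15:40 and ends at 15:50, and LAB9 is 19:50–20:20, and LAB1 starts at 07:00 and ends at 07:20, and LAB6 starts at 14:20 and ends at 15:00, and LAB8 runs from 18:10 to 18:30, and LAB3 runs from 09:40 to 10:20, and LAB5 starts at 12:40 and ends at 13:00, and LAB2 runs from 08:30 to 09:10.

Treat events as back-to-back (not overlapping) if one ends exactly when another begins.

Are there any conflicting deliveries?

Sorted by start: LAB1, LAB2, LAB3, LAB5, LAB6, LAB7, LAB8, LAB9, LAB4.
LAB2 starts after LAB1 ends — done with LAB1.
LAB3 starts after LAB2 ends — done with LAB2.
LAB5 starts after LAB3 ends — done with LAB3.
LAB6 starts after LAB5 ends — done with LAB5.
LAB7 starts after LAB6 ends — done with LAB6.
LAB8 starts after LAB7 ends — done with LAB7.
LAB9 starts after LAB8 ends — done with LAB8.
LAB4 starts exactly when LAB9 ends (back-to-back, no overlap).
Every pair is clear; the schedule has no overlaps.

No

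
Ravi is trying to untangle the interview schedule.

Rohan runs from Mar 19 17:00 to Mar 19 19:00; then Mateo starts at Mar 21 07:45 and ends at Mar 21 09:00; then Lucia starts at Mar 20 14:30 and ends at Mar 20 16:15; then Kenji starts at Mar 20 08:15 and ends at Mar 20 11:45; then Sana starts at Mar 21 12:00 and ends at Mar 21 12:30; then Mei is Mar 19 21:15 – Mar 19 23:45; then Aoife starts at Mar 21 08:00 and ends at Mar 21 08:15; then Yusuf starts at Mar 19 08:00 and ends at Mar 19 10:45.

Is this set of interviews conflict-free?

Sorted by start: Yusuf, Rohan, Mei, Kenji, Lucia, Mateo, Aoife, Sana.
Rohan starts after Yusuf ends, so nothing later overlaps Yusuf either.
Mei starts after Rohan ends, so nothing later overlaps Rohan either.
Kenji starts after Mei ends, so nothing later overlaps Mei either.
Lucia starts after Kenji ends, so nothing later overlaps Kenji either.
Mateo starts after Lucia ends, so nothing later overlaps Lucia either.
Aoife starts before Mateo ends → Mateo and Aoife overlap.
That's a conflict, so the schedule is not conflict-free.

No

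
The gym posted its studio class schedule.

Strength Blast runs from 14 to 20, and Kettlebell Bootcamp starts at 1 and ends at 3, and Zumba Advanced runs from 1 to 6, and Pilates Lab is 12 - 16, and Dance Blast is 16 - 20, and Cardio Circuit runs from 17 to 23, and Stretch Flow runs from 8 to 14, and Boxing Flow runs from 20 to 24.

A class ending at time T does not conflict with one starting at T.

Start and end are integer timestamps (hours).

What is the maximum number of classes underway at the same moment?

Sweep the timeline, counting +1 at each start and −1 at each end (ends before starts at a tie):
1 start Kettlebell Bootcamp → 1
1 start Zumba Advanced → 2
3 end Kettlebell Bootcamp → 1
6 end Zumba Advanced → 0
8 start Stretch Flow → 1
12 start Pilates Lab → 2
14 end Stretch Flow → 1
14 start Strength Blast → 2
16 end Pilates Lab → 1
16 start Dance Blast → 2
17 start Cardio Circuit → 3
20 end Dance Blast → 2
20 end Strength Blast → 1
20 start Boxing Flow → 2
23 end Cardio Circuit → 1
24 end Boxing Flow → 0
Peak is 3, at 17 (Cardio Circuit, Dance Blast, Strength Blast).

3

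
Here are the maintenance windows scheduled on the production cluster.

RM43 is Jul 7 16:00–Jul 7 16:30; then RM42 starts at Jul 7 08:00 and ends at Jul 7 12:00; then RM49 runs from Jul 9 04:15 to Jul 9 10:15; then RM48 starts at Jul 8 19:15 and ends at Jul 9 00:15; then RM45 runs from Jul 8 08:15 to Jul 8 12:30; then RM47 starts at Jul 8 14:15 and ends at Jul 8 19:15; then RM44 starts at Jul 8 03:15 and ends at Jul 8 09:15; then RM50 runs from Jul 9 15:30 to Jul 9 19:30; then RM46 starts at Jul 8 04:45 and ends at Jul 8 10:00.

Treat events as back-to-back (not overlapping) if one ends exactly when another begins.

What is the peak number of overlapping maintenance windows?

3

Sort all start/end points and keep a running count:
Jul 7 08:00 start RM42 → 1
Jul 7 12:00 end RM42 → 0
Jul 7 16:00 start RM43 → 1
Jul 7 16:30 end RM43 → 0
Jul 8 03:15 start RM44 → 1
Jul 8 04:45 start RM46 → 2
Jul 8 08:15 start RM45 → 3
Jul 8 09:15 end RM44 → 2
Jul 8 10:00 end RM46 → 1
Jul 8 12:30 end RM45 → 0
Jul 8 14:15 start RM47 → 1
Jul 8 19:15 end RM47 → 0
Jul 8 19:15 start RM48 → 1
Jul 9 00:15 end RM48 → 0
Jul 9 04:15 start RM49 → 1
Jul 9 10:15 end RM49 → 0
Jul 9 15:30 start RM50 → 1
Jul 9 19:30 end RM50 → 0
Peak is 3, at Jul 8 08:15 (RM44, RM45, RM46).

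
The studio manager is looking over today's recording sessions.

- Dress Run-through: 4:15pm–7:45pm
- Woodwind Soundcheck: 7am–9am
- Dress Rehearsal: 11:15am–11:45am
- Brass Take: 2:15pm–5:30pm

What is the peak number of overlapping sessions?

2

Sort all start/end points and keep a running count:
7am start Woodwind Soundcheck → 1
9am end Woodwind Soundcheck → 0
11:15am start Dress Rehearsal → 1
11:45am end Dress Rehearsal → 0
2:15pm start Brass Take → 1
4:15pm start Dress Run-through → 2
5:30pm end Brass Take → 1
7:45pm end Dress Run-through → 0
Peak is 2, at 4:15pm (Brass Take, Dress Run-through).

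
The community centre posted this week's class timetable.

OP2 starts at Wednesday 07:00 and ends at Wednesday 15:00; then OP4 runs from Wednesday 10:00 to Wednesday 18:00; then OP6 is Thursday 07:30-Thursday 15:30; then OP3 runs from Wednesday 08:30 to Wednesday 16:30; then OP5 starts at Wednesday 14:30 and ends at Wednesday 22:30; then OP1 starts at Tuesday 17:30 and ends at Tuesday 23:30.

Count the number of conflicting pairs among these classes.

Sorted by start: OP1, OP2, OP3, OP4, OP5, OP6.
OP2 starts after OP1 ends; OP1 is clear from here.
OP3 starts before OP2 ends → OP2 and OP3 overlap.
OP4 starts before OP2 ends → OP2 and OP4 overlap.
OP5 starts before OP2 ends → OP2 and OP5 overlap.
OP6 starts after OP2 ends.
OP4 starts before OP3 ends → OP3 and OP4 overlap.
OP5 starts before OP3 ends → OP3 and OP5 overlap.
OP6 starts after OP3 ends.
OP5 starts before OP4 ends → OP4 and OP5 overlap.
OP6 starts after OP4 ends.
OP6 starts after OP5 ends.
Overlapping pairs: OP2 & OP3, OP2 & OP4, OP2 & OP5, OP3 & OP4, OP3 & OP5, OP4 & OP5 — 6 in total.

6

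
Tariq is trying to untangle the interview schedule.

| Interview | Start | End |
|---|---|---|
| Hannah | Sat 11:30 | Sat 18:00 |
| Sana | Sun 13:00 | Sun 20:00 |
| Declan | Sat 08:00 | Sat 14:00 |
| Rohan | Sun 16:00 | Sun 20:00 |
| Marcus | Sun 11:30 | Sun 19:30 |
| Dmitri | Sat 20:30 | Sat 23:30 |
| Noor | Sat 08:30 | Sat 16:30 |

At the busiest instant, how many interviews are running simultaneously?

3

Walk through starts and ends in time order (an end at T is processed before a start at T):
Sat 08:00 start Declan → 1
Sat 08:30 start Noor → 2
Sat 11:30 start Hannah → 3
Sat 14:00 end Declan → 2
Sat 16:30 end Noor → 1
Sat 18:00 end Hannah → 0
Sat 20:30 start Dmitri → 1
Sat 23:30 end Dmitri → 0
Sun 11:30 start Marcus → 1
Sun 13:00 start Sana → 2
Sun 16:00 start Rohan → 3
Sun 19:30 end Marcus → 2
Sun 20:00 end Rohan → 1
Sun 20:00 end Sana → 0
Peak is 3, at Sat 11:30 (Declan, Hannah, Noor).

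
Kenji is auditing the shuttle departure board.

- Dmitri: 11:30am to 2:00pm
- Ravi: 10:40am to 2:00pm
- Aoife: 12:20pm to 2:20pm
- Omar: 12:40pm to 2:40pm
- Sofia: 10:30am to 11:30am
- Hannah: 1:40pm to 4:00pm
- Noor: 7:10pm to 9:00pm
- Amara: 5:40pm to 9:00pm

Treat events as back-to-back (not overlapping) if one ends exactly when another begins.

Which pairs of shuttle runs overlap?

Amara & Noor, Aoife & Dmitri, Aoife & Hannah, Aoife & Omar, Aoife & Ravi, Dmitri & Hannah, Dmitri & Omar, Dmitri & Ravi, Hannah & Omar, Hannah & Ravi, Omar & Ravi, Ravi & Sofia

Sorted by start: Sofia, Ravi, Dmitri, Aoife, Omar, Hannah, Amara, Noor.
Ravi starts before Sofia ends → Sofia and Ravi overlap.
Dmitri starts exactly when Sofia ends (back-to-back, no overlap) — done with Sofia.
Dmitri starts before Ravi ends → Ravi and Dmitri overlap.
Aoife starts before Ravi ends → Ravi and Aoife overlap.
Omar starts before Ravi ends → Ravi and Omar overlap.
Hannah starts before Ravi ends → Ravi and Hannah overlap.
Amara starts after Ravi ends — done with Ravi.
Aoife starts before Dmitri ends → Dmitri and Aoife overlap.
Omar starts before Dmitri ends → Dmitri and Omar overlap.
Hannah starts before Dmitri ends → Dmitri and Hannah overlap.
Amara starts after Dmitri ends — done with Dmitri.
Omar starts before Aoife ends → Aoife and Omar overlap.
Hannah starts before Aoife ends → Aoife and Hannah overlap.
Amara starts after Aoife ends — done with Aoife.
Hannah starts before Omar ends → Omar and Hannah overlap.
Amara starts after Omar ends — done with Omar.
Amara starts after Hannah ends — done with Hannah.
Noor starts before Amara ends → Amara and Noor overlap.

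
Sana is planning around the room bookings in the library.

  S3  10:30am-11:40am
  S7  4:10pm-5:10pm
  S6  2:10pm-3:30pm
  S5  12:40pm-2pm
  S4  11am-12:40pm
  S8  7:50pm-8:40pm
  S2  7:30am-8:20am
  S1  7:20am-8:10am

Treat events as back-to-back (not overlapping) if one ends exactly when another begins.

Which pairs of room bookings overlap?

S1 & S2, S3 & S4

Two intervals overlap when each starts before the other ends.
Sorted by start: S1, S2, S3, S4, S5, S6, S7, S8.
S2 starts before S1 ends → S1 and S2 overlap.
S3 starts after S1 ends; S1 is clear from here.
S3 starts after S2 ends; S2 is clear from here.
S4 starts before S3 ends → S3 and S4 overlap.
S5 starts after S3 ends; S3 is clear from here.
S5 starts exactly when S4 ends (back-to-back, no overlap); S4 is clear from here.
S6 starts after S5 ends; S5 is clear from here.
S7 starts after S6 ends; S6 is clear from here.
S8 starts after S7 ends.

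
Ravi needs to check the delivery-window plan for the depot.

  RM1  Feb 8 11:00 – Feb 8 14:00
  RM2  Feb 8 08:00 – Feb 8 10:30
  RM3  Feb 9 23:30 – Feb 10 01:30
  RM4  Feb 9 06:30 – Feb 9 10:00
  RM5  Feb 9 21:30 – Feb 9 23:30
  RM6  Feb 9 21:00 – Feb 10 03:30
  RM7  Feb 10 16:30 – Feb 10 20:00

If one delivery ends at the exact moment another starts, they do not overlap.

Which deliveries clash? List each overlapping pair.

Sorted by start: RM2, RM1, RM4, RM6, RM5, RM3, RM7.
RM1 starts after RM2 ends, so nothing later overlaps RM2 either.
RM4 starts after RM1 ends, so nothing later overlaps RM1 either.
RM6 starts after RM4 ends, so nothing later overlaps RM4 either.
RM5 starts before RM6 ends → RM6 and RM5 overlap.
RM3 starts before RM6 ends → RM6 and RM3 overlap.
RM7 starts after RM6 ends.
RM3 starts exactly when RM5 ends (back-to-back, no overlap), so nothing later overlaps RM5 either.
RM7 starts after RM3 ends.

RM3 & RM6, RM5 & RM6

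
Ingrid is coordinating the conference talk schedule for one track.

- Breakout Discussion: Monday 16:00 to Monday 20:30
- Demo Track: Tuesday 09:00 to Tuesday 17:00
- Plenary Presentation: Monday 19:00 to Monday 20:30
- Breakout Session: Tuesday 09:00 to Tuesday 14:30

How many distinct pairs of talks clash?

Check each pair: they overlap iff neither finishes before the other starts.
Sorted by start: Breakout Discussion, Plenary Presentation, Demo Track, Breakout Session.
Plenary Presentation starts before Breakout Discussion ends → Breakout Discussion and Plenary Presentation overlap.
Demo Track starts after Breakout Discussion ends; Breakout Discussion is clear from here.
Demo Track starts after Plenary Presentation ends; Plenary Presentation is clear from here.
Breakout Session starts before Demo Track ends → Demo Track and Breakout Session overlap.
Overlapping pairs: Breakout Discussion & Plenary Presentation, Breakout Session & Demo Track — 2 in total.

2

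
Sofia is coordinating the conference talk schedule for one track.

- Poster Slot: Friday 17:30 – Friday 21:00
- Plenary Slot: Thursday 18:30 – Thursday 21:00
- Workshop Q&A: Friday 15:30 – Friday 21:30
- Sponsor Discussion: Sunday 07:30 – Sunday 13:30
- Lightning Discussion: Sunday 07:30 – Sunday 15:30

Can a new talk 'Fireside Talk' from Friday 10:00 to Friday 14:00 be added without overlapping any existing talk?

Plenary Slot: ends Thursday 21:00 at or before Fireside Talk starts Friday 10:00 → clear.
Workshop Q&A: starts Friday 15:30 at or after Fireside Talk ends Friday 14:00 → clear.
Poster Slot: starts Friday 17:30 at or after Fireside Talk ends Friday 14:00 → clear.
Sponsor Discussion: starts Sunday 07:30 at or after Fireside Talk ends Friday 14:00 → clear.
Lightning Discussion: starts Sunday 07:30 at or after Fireside Talk ends Friday 14:00 → clear.

Yes — the slot is free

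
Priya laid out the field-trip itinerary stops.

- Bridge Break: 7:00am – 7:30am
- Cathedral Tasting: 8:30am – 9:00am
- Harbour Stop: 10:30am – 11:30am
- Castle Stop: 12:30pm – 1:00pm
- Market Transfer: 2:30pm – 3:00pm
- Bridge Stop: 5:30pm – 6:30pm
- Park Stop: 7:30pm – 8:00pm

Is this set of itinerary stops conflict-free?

Two intervals overlap when each starts before the other ends.
Sorted by start: Bridge Break, Cathedral Tasting, Harbour Stop, Castle Stop, Market Transfer, Bridge Stop, Park Stop.
Cathedral Tasting starts after Bridge Break ends — done with Bridge Break.
Harbour Stop starts after Cathedral Tasting ends — done with Cathedral Tasting.
Castle Stop starts after Harbour Stop ends — done with Harbour Stop.
Market Transfer starts after Castle Stop ends — done with Castle Stop.
Bridge Stop starts after Market Transfer ends — done with Market Transfer.
Park Stop starts after Bridge Stop ends.
Every pair is clear; the schedule has no overlaps.

Yes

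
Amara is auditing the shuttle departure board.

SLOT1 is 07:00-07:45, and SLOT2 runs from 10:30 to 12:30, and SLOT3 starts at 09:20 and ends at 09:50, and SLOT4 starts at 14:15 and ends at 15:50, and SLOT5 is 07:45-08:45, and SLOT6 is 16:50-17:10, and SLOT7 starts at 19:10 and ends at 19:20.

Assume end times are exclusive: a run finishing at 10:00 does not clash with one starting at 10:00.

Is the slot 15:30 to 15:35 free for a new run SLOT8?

SLOT1: ends 07:45 at or before SLOT8 starts 15:30 → clear.
SLOT5: ends 08:45 at or before SLOT8 starts 15:30 → clear.
SLOT3: ends 09:50 at or before SLOT8 starts 15:30 → clear.
SLOT2: ends 12:30 at or before SLOT8 starts 15:30 → clear.
SLOT4: starts 14:15 before SLOT8 ends 15:35, and ends 15:50 after SLOT8 starts 15:30 → overlap.
SLOT6: starts 16:50 at or after SLOT8 ends 15:35 → clear.
SLOT7: starts 19:10 at or after SLOT8 ends 15:35 → clear.
SLOT8 overlaps SLOT4.

No — it overlaps SLOT4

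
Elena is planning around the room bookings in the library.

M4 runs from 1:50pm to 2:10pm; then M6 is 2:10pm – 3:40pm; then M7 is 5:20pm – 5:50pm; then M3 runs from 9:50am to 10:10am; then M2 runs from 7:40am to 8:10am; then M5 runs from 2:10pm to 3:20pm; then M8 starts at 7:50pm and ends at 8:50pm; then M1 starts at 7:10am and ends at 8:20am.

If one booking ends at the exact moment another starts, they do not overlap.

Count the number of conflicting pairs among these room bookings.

2

Two intervals overlap when each starts before the other ends.
Sorted by start: M1, M2, M3, M4, M5, M6, M7, M8.
M2 starts before M1 ends → M1 and M2 overlap.
M3 starts after M1 ends, so M1 has no further overlaps.
M3 starts after M2 ends, so M2 has no further overlaps.
M4 starts after M3 ends, so M3 has no further overlaps.
M5 starts exactly when M4 ends (back-to-back, no overlap), so M4 has no further overlaps.
M6 starts before M5 ends → M5 and M6 overlap.
M7 starts after M5 ends, so M5 has no further overlaps.
M7 starts after M6 ends, so M6 has no further overlaps.
M8 starts after M7 ends.
Overlapping pairs: M1 & M2, M5 & M6 — 2 in total.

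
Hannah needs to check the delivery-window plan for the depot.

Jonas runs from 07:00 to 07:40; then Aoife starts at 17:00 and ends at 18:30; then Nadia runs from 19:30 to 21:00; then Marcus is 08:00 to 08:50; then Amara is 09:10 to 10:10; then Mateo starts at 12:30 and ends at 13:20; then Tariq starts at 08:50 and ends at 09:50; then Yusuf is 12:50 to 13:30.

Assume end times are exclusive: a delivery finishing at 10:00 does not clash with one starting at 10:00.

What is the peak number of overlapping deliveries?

2

Walk through starts and ends in time order (an end at T is processed before a start at T):
07:00 start Jonas → 1
07:40 end Jonas → 0
08:00 start Marcus → 1
08:50 end Marcus → 0
08:50 start Tariq → 1
09:10 start Amara → 2
09:50 end Tariq → 1
10:10 end Amara → 0
12:30 start Mateo → 1
12:50 start Yusuf → 2
13:20 end Mateo → 1
13:30 end Yusuf → 0
17:00 start Aoife → 1
18:30 end Aoife → 0
19:30 start Nadia → 1
21:00 end Nadia → 0
Peak is 2, at 09:10 (Amara, Tariq).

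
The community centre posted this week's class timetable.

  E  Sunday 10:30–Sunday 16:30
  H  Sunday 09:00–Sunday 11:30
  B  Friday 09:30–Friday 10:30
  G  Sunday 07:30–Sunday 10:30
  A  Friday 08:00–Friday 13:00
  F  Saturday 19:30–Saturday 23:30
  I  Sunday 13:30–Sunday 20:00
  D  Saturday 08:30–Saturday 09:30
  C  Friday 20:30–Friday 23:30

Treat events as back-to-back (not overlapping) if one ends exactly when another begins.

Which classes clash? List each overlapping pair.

Sorted by start: A, B, C, D, F, G, H, E, I.
B starts before A ends → A and B overlap.
C starts after A ends — done with A.
C starts after B ends — done with B.
D starts after C ends — done with C.
F starts after D ends — done with D.
G starts after F ends — done with F.
H starts before G ends → G and H overlap.
E starts exactly when G ends (back-to-back, no overlap) — done with G.
E starts before H ends → H and E overlap.
I starts after H ends.
I starts before E ends → E and I overlap.

A & B, E & H, E & I, G & H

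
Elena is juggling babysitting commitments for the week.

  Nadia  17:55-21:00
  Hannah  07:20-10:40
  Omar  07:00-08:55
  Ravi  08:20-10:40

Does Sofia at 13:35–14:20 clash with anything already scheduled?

Omar: ends 08:55 at or before Sofia starts 13:35 → clear.
Hannah: ends 10:40 at or before Sofia starts 13:35 → clear.
Ravi: ends 10:40 at or before Sofia starts 13:35 → clear.
Nadia: starts 17:55 at or after Sofia ends 14:20 → clear.

No — it doesn't clash with anything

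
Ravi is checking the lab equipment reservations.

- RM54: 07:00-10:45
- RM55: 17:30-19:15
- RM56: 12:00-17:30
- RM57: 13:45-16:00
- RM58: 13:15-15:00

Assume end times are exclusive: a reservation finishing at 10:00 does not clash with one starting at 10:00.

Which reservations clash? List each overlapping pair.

Sorted by start: RM54, RM56, RM58, RM57, RM55.
RM56 starts after RM54 ends — done with RM54.
RM58 starts before RM56 ends → RM56 and RM58 overlap.
RM57 starts before RM56 ends → RM56 and RM57 overlap.
RM55 starts exactly when RM56 ends (back-to-back, no overlap).
RM57 starts before RM58 ends → RM58 and RM57 overlap.
RM55 starts after RM58 ends.
RM55 starts after RM57 ends.

RM56 & RM57, RM56 & RM58, RM57 & RM58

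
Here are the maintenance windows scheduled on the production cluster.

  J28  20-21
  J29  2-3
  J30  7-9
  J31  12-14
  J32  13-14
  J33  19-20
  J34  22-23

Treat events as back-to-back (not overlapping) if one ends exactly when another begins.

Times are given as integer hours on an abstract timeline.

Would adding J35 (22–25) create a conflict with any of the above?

J29: ends 3 at or before J35 starts 22 → clear.
J30: ends 9 at or before J35 starts 22 → clear.
J31: ends 14 at or before J35 starts 22 → clear.
J32: ends 14 at or before J35 starts 22 → clear.
J33: ends 20 at or before J35 starts 22 → clear.
J28: ends 21 at or before J35 starts 22 → clear.
J34: starts 22 before J35 ends 25, and ends 23 after J35 starts 22 → overlap.
J35 overlaps J34.

Yes — it overlaps J34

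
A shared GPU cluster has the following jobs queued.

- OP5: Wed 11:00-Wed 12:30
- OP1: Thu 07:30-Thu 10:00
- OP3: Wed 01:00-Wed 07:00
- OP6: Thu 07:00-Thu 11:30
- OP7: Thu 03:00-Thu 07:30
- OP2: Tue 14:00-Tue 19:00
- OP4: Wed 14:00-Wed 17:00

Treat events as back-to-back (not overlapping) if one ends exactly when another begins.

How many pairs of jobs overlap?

2

Sorted by start: OP2, OP3, OP5, OP4, OP7, OP6, OP1.
OP3 starts after OP2 ends, so nothing later overlaps OP2 either.
OP5 starts after OP3 ends, so nothing later overlaps OP3 either.
OP4 starts after OP5 ends, so nothing later overlaps OP5 either.
OP7 starts after OP4 ends, so nothing later overlaps OP4 either.
OP6 starts before OP7 ends → OP7 and OP6 overlap.
OP1 starts exactly when OP7 ends (back-to-back, no overlap).
OP1 starts before OP6 ends → OP6 and OP1 overlap.
Overlapping pairs: OP1 & OP6, OP6 & OP7 — 2 in total.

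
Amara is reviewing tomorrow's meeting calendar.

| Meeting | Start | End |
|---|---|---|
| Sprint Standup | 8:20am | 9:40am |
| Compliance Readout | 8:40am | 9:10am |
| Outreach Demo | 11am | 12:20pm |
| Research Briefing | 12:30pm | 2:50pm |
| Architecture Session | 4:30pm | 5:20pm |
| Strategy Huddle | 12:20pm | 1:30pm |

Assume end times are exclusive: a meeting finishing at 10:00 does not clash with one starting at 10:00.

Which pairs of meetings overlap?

Sorted by start: Sprint Standup, Compliance Readout, Outreach Demo, Strategy Huddle, Research Briefing, Architecture Session.
Compliance Readout starts before Sprint Standup ends → Sprint Standup and Compliance Readout overlap.
Outreach Demo starts after Sprint Standup ends; Sprint Standup is clear from here.
Outreach Demo starts after Compliance Readout ends; Compliance Readout is clear from here.
Strategy Huddle starts exactly when Outreach Demo ends (back-to-back, no overlap); Outreach Demo is clear from here.
Research Briefing starts before Strategy Huddle ends → Strategy Huddle and Research Briefing overlap.
Architecture Session starts after Strategy Huddle ends.
Architecture Session starts after Research Briefing ends.

Compliance Readout & Sprint Standup, Research Briefing & Strategy Huddle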